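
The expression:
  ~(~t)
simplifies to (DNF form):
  t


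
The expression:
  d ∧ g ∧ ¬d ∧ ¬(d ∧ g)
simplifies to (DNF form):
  False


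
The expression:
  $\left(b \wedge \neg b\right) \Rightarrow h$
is always true.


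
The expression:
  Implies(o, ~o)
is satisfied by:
  {o: False}


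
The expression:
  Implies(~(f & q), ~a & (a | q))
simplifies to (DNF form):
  (f & q) | (q & ~a)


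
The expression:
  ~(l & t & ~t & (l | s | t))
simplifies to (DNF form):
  True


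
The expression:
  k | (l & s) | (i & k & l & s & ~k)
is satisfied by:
  {k: True, s: True, l: True}
  {k: True, s: True, l: False}
  {k: True, l: True, s: False}
  {k: True, l: False, s: False}
  {s: True, l: True, k: False}


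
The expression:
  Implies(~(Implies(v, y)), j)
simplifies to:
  j | y | ~v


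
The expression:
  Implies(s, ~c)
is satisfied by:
  {s: False, c: False}
  {c: True, s: False}
  {s: True, c: False}


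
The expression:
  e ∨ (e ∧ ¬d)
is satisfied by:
  {e: True}


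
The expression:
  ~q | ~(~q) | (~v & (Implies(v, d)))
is always true.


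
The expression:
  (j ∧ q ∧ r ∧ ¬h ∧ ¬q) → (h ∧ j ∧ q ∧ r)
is always true.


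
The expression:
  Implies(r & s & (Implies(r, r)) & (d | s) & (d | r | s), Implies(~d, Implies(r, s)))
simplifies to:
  True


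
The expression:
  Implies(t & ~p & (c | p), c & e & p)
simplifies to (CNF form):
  p | ~c | ~t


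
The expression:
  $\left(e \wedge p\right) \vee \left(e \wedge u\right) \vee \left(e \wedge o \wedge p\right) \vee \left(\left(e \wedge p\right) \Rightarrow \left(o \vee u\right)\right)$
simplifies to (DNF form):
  $\text{True}$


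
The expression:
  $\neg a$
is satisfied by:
  {a: False}


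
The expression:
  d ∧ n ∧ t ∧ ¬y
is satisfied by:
  {t: True, d: True, n: True, y: False}


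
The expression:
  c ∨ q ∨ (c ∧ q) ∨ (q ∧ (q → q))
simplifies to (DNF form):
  c ∨ q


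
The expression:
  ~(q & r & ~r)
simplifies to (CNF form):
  True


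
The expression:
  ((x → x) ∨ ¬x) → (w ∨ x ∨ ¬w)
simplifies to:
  True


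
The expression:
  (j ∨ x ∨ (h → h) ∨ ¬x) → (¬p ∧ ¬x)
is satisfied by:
  {x: False, p: False}


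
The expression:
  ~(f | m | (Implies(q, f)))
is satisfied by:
  {q: True, f: False, m: False}


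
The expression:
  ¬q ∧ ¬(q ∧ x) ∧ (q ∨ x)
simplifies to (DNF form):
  x ∧ ¬q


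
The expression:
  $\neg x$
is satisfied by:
  {x: False}


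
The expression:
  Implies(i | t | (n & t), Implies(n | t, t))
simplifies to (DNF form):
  t | ~i | ~n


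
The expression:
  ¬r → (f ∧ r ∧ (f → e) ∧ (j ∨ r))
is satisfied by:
  {r: True}


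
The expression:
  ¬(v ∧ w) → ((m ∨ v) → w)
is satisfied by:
  {w: True, v: False, m: False}
  {w: True, m: True, v: False}
  {w: True, v: True, m: False}
  {w: True, m: True, v: True}
  {m: False, v: False, w: False}


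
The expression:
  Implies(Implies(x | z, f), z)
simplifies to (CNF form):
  (x | z) & (z | ~f)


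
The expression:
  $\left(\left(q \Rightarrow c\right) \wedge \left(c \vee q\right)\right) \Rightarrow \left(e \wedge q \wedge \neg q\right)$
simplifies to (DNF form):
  $\neg c$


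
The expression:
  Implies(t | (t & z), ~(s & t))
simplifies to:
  ~s | ~t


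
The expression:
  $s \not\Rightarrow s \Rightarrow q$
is always true.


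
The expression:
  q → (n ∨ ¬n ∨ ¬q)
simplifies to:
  True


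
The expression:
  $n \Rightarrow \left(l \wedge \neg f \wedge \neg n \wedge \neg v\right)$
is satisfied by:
  {n: False}


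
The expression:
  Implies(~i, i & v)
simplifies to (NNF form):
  i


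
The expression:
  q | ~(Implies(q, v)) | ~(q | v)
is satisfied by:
  {q: True, v: False}
  {v: False, q: False}
  {v: True, q: True}


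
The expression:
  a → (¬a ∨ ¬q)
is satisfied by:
  {q: False, a: False}
  {a: True, q: False}
  {q: True, a: False}


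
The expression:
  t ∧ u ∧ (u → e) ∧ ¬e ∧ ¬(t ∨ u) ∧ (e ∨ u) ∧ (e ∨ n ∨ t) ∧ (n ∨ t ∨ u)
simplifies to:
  False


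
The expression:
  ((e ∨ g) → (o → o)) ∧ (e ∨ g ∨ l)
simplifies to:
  e ∨ g ∨ l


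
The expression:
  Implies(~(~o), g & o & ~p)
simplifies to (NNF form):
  ~o | (g & ~p)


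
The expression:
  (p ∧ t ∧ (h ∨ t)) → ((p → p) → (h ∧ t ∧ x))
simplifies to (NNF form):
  (h ∧ x) ∨ ¬p ∨ ¬t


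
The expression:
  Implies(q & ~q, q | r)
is always true.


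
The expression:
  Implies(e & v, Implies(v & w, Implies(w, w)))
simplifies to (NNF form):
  True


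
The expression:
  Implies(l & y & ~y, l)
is always true.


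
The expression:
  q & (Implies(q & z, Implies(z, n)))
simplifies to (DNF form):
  (n & q) | (q & ~z)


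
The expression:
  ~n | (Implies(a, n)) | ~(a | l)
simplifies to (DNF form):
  True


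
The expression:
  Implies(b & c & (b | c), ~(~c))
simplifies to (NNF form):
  True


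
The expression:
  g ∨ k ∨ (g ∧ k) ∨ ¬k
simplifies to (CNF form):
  True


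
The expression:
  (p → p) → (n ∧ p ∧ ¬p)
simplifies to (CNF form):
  False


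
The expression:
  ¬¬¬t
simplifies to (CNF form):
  ¬t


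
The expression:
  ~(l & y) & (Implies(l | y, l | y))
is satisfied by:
  {l: False, y: False}
  {y: True, l: False}
  {l: True, y: False}


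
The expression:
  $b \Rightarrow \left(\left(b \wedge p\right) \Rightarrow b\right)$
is always true.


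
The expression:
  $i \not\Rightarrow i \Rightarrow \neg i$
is always true.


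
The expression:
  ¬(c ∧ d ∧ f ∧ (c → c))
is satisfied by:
  {c: False, d: False, f: False}
  {f: True, c: False, d: False}
  {d: True, c: False, f: False}
  {f: True, d: True, c: False}
  {c: True, f: False, d: False}
  {f: True, c: True, d: False}
  {d: True, c: True, f: False}


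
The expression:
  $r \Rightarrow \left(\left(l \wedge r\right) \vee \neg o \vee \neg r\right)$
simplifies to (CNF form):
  $l \vee \neg o \vee \neg r$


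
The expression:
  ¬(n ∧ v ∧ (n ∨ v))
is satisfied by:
  {v: False, n: False}
  {n: True, v: False}
  {v: True, n: False}


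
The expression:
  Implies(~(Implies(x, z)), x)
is always true.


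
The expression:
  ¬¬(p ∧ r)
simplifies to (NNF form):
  p ∧ r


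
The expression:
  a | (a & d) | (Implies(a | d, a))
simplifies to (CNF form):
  a | ~d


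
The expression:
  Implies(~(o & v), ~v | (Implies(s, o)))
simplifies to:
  o | ~s | ~v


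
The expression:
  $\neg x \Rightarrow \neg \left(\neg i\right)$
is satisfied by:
  {i: True, x: True}
  {i: True, x: False}
  {x: True, i: False}


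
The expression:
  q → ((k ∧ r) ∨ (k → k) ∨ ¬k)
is always true.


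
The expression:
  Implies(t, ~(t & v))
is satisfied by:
  {v: False, t: False}
  {t: True, v: False}
  {v: True, t: False}


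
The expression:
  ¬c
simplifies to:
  ¬c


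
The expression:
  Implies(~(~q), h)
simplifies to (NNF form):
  h | ~q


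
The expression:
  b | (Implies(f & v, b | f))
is always true.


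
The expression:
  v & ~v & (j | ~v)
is never true.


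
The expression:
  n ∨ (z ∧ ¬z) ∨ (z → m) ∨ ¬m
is always true.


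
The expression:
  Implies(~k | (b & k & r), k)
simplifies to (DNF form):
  k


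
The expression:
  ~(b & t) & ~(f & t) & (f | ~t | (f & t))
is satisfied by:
  {t: False}


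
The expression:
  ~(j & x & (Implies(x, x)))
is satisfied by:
  {x: False, j: False}
  {j: True, x: False}
  {x: True, j: False}


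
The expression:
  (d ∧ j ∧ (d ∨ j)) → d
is always true.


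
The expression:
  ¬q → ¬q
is always true.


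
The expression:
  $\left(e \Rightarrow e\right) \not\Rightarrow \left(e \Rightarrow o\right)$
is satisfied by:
  {e: True, o: False}


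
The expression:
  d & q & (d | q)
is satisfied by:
  {d: True, q: True}


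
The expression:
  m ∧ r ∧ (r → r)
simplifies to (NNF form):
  m ∧ r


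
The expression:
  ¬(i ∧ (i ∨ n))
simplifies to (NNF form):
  ¬i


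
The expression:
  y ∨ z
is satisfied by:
  {y: True, z: True}
  {y: True, z: False}
  {z: True, y: False}


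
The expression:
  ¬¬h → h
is always true.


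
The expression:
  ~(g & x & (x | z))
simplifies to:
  ~g | ~x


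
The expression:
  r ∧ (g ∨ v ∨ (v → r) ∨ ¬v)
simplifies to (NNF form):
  r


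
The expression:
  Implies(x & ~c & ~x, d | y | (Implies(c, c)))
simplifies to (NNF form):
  True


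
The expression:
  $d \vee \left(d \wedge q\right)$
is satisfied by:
  {d: True}


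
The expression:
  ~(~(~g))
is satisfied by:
  {g: False}


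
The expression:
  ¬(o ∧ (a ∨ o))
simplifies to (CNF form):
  ¬o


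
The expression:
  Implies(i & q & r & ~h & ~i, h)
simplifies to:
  True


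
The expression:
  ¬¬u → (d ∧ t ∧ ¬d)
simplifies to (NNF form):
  ¬u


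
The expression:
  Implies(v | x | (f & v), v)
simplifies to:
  v | ~x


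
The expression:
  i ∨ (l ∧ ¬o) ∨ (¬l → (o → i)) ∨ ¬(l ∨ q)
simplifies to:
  i ∨ l ∨ ¬o ∨ ¬q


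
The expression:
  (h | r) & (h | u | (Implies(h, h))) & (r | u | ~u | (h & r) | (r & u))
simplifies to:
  h | r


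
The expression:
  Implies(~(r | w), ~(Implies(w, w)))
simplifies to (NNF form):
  r | w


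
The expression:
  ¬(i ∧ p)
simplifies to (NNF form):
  ¬i ∨ ¬p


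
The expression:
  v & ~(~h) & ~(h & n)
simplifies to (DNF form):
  h & v & ~n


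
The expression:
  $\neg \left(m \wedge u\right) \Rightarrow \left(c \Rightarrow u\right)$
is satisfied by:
  {u: True, c: False}
  {c: False, u: False}
  {c: True, u: True}


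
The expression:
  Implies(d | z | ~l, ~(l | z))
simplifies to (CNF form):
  ~z & (~d | ~l)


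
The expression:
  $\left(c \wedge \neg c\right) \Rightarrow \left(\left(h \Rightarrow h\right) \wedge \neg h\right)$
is always true.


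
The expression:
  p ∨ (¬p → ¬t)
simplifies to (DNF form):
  p ∨ ¬t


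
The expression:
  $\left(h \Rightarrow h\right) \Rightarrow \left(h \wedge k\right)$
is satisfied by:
  {h: True, k: True}


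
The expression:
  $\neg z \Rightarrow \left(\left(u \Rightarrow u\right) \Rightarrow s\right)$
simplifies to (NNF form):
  $s \vee z$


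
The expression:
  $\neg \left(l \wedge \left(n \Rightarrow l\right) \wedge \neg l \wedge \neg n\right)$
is always true.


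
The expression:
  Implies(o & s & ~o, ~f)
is always true.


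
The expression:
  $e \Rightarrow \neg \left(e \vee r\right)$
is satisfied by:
  {e: False}


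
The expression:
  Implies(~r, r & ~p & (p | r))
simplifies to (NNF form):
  r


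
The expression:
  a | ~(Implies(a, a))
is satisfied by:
  {a: True}


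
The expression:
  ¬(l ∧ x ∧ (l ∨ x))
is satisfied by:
  {l: False, x: False}
  {x: True, l: False}
  {l: True, x: False}


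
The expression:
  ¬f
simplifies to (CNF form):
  ¬f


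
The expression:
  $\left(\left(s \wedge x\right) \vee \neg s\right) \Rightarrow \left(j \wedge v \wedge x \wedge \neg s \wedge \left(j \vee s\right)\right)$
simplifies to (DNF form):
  $\left(s \wedge \neg s\right) \vee \left(s \wedge \neg x\right) \vee \left(j \wedge s \wedge \neg s\right) \vee \left(j \wedge s \wedge \neg x\right) \vee \left(s \wedge v \wedge \neg s\right) \vee \left(s \wedge v \wedge \neg x\right) \vee \left(s \wedge x \wedge \neg s\right) \vee \left(s \wedge x \wedge \neg x\right) \vee \left(j \wedge s \wedge v \wedge \neg s\right) \vee \left(j \wedge s \wedge v \wedge \neg x\right) \vee \left(j \wedge s \wedge x \wedge \neg s\right) \vee \left(j \wedge s \wedge x \wedge \neg x\right) \vee \left(j \wedge v \wedge x \wedge \neg s\right) \vee \left(j \wedge v \wedge x \wedge \neg x\right) \vee \left(s \wedge v \wedge x \wedge \neg s\right) \vee \left(s \wedge v \wedge x \wedge \neg x\right)$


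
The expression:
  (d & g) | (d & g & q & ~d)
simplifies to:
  d & g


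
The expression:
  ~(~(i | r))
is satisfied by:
  {i: True, r: True}
  {i: True, r: False}
  {r: True, i: False}


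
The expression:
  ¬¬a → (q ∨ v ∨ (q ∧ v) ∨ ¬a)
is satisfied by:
  {q: True, v: True, a: False}
  {q: True, v: False, a: False}
  {v: True, q: False, a: False}
  {q: False, v: False, a: False}
  {a: True, q: True, v: True}
  {a: True, q: True, v: False}
  {a: True, v: True, q: False}


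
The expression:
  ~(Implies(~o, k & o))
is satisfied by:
  {o: False}


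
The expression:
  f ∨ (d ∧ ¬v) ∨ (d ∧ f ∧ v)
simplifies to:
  f ∨ (d ∧ ¬v)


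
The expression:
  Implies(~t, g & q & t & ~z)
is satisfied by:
  {t: True}


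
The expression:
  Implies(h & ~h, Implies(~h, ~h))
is always true.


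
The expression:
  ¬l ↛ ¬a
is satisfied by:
  {a: True, l: False}


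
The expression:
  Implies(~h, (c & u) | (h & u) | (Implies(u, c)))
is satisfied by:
  {c: True, h: True, u: False}
  {c: True, u: False, h: False}
  {h: True, u: False, c: False}
  {h: False, u: False, c: False}
  {c: True, h: True, u: True}
  {c: True, u: True, h: False}
  {h: True, u: True, c: False}


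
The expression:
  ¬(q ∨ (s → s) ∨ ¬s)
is never true.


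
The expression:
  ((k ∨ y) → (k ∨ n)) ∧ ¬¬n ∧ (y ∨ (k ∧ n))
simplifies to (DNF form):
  (k ∧ n) ∨ (n ∧ y)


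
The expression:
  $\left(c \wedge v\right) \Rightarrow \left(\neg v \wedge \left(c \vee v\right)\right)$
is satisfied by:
  {v: False, c: False}
  {c: True, v: False}
  {v: True, c: False}


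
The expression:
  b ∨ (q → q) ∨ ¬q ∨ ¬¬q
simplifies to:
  True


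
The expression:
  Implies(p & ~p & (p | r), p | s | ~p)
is always true.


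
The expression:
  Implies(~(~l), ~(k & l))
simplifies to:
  ~k | ~l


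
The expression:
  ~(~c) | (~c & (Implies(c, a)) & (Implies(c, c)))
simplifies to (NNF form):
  True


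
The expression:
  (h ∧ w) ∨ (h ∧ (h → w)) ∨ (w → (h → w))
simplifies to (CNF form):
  True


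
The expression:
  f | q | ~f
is always true.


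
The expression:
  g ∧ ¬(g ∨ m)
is never true.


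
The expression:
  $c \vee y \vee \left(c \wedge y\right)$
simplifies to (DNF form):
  $c \vee y$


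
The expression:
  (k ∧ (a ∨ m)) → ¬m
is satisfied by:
  {k: False, m: False}
  {m: True, k: False}
  {k: True, m: False}


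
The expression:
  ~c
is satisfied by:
  {c: False}


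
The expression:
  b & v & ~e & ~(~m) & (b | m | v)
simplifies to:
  b & m & v & ~e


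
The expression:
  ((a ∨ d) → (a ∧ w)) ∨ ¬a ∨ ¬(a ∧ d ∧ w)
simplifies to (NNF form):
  True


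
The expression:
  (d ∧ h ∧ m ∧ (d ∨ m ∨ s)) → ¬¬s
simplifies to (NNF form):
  s ∨ ¬d ∨ ¬h ∨ ¬m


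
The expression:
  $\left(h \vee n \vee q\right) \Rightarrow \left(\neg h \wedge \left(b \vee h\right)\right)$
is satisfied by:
  {b: True, n: False, h: False, q: False}
  {b: True, q: True, n: False, h: False}
  {b: True, n: True, h: False, q: False}
  {b: True, q: True, n: True, h: False}
  {q: False, n: False, h: False, b: False}


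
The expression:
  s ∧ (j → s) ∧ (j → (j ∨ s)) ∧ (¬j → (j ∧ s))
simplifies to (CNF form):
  j ∧ s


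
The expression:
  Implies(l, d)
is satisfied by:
  {d: True, l: False}
  {l: False, d: False}
  {l: True, d: True}


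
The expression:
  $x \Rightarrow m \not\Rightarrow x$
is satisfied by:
  {x: False}


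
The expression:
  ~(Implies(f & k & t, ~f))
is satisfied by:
  {t: True, f: True, k: True}


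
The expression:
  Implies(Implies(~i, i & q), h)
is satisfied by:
  {h: True, i: False}
  {i: False, h: False}
  {i: True, h: True}


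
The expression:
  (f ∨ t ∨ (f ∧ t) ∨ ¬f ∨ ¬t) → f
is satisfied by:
  {f: True}


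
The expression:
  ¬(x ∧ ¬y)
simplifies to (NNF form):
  y ∨ ¬x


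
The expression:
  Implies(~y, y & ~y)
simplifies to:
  y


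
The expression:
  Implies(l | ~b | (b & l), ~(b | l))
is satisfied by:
  {l: False}


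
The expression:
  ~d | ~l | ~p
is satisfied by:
  {l: False, p: False, d: False}
  {d: True, l: False, p: False}
  {p: True, l: False, d: False}
  {d: True, p: True, l: False}
  {l: True, d: False, p: False}
  {d: True, l: True, p: False}
  {p: True, l: True, d: False}


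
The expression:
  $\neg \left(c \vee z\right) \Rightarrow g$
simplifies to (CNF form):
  $c \vee g \vee z$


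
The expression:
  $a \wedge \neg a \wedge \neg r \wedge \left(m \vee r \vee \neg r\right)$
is never true.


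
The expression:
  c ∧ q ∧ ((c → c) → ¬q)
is never true.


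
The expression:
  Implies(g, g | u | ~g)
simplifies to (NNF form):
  True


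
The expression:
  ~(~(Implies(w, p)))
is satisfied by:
  {p: True, w: False}
  {w: False, p: False}
  {w: True, p: True}


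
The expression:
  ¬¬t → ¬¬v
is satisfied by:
  {v: True, t: False}
  {t: False, v: False}
  {t: True, v: True}


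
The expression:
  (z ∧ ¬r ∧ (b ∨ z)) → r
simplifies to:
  r ∨ ¬z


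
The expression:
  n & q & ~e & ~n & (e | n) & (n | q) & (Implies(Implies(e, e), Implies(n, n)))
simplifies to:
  False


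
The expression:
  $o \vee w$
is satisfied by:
  {o: True, w: True}
  {o: True, w: False}
  {w: True, o: False}


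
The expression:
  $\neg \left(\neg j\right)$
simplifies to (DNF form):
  $j$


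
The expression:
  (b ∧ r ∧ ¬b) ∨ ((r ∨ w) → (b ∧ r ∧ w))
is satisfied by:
  {b: True, w: False, r: False}
  {b: False, w: False, r: False}
  {r: True, w: True, b: True}


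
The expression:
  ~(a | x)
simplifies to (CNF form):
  ~a & ~x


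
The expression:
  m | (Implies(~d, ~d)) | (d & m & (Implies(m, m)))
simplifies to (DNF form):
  True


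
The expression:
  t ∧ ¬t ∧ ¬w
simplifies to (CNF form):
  False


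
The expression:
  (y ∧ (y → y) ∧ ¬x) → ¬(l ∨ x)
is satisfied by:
  {x: True, l: False, y: False}
  {l: False, y: False, x: False}
  {x: True, y: True, l: False}
  {y: True, l: False, x: False}
  {x: True, l: True, y: False}
  {l: True, x: False, y: False}
  {x: True, y: True, l: True}


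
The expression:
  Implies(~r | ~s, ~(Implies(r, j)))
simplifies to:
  r & (s | ~j)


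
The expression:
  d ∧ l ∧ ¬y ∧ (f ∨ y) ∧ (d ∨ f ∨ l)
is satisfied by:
  {d: True, f: True, l: True, y: False}


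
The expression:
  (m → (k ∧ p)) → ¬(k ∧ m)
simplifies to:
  ¬k ∨ ¬m ∨ ¬p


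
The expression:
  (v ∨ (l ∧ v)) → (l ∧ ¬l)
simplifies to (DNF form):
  ¬v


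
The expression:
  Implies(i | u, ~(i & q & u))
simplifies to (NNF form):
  ~i | ~q | ~u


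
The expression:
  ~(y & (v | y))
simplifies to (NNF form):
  ~y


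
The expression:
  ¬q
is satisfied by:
  {q: False}


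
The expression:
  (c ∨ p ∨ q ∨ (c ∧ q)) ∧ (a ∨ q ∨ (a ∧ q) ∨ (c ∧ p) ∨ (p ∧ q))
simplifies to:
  q ∨ (a ∧ c) ∨ (a ∧ p) ∨ (c ∧ p)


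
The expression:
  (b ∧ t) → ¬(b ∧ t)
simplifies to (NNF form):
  ¬b ∨ ¬t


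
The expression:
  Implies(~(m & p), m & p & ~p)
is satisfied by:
  {m: True, p: True}


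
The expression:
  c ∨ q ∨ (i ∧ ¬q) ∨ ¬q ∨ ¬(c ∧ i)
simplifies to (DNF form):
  True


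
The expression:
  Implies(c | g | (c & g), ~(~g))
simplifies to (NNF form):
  g | ~c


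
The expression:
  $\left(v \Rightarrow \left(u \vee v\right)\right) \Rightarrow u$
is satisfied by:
  {u: True}


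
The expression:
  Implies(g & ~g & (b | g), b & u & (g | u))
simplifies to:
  True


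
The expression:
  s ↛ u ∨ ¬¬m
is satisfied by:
  {m: True, s: True, u: False}
  {m: True, u: False, s: False}
  {m: True, s: True, u: True}
  {m: True, u: True, s: False}
  {s: True, u: False, m: False}


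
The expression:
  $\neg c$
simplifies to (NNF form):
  $\neg c$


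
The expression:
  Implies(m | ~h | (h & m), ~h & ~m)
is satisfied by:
  {m: False}


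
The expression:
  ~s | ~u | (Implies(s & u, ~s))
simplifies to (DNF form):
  ~s | ~u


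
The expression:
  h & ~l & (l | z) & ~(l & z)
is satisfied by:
  {h: True, z: True, l: False}


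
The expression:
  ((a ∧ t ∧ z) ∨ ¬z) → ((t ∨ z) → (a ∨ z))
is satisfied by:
  {a: True, z: True, t: False}
  {a: True, t: False, z: False}
  {z: True, t: False, a: False}
  {z: False, t: False, a: False}
  {a: True, z: True, t: True}
  {a: True, t: True, z: False}
  {z: True, t: True, a: False}


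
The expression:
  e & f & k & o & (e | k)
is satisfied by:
  {f: True, e: True, o: True, k: True}


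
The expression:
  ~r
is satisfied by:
  {r: False}


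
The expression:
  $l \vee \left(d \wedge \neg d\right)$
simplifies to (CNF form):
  $l$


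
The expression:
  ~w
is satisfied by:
  {w: False}


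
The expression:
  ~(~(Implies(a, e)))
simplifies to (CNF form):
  e | ~a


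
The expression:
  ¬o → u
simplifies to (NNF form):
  o ∨ u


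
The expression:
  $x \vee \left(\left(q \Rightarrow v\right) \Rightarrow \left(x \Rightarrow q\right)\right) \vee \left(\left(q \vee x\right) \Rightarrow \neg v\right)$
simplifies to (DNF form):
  $\text{True}$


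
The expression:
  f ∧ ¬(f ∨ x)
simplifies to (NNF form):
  False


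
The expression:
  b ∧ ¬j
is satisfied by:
  {b: True, j: False}


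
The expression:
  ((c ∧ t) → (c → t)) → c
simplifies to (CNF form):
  c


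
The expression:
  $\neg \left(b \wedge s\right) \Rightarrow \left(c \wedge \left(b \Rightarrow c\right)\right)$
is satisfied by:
  {b: True, c: True, s: True}
  {b: True, c: True, s: False}
  {c: True, s: True, b: False}
  {c: True, s: False, b: False}
  {b: True, s: True, c: False}


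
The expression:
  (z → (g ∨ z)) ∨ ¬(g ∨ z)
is always true.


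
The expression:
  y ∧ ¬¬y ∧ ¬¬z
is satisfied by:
  {z: True, y: True}


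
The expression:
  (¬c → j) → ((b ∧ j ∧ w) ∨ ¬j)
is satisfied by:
  {w: True, b: True, j: False}
  {w: True, b: False, j: False}
  {b: True, w: False, j: False}
  {w: False, b: False, j: False}
  {j: True, w: True, b: True}


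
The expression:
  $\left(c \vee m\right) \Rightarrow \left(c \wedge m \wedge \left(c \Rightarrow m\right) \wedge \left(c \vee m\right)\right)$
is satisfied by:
  {m: False, c: False}
  {c: True, m: True}


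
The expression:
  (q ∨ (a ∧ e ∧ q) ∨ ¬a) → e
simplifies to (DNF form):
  e ∨ (a ∧ ¬q)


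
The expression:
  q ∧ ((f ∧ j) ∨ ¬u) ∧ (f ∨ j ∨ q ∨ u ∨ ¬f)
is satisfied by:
  {f: True, j: True, q: True, u: False}
  {f: True, q: True, j: False, u: False}
  {j: True, q: True, f: False, u: False}
  {q: True, f: False, j: False, u: False}
  {u: True, f: True, j: True, q: True}


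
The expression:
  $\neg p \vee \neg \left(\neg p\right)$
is always true.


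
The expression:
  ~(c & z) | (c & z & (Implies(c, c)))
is always true.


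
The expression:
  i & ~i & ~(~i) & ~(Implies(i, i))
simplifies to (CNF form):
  False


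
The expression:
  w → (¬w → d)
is always true.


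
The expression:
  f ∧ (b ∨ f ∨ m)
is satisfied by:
  {f: True}


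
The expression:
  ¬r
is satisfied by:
  {r: False}


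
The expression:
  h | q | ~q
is always true.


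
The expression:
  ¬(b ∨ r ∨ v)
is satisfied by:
  {v: False, r: False, b: False}


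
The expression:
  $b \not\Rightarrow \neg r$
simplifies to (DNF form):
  $b \wedge r$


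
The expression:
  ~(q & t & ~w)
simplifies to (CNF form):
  w | ~q | ~t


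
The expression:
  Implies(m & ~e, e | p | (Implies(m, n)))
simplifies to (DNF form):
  e | n | p | ~m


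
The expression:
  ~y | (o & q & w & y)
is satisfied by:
  {q: True, w: True, o: True, y: False}
  {q: True, w: True, o: False, y: False}
  {q: True, o: True, w: False, y: False}
  {q: True, o: False, w: False, y: False}
  {w: True, o: True, q: False, y: False}
  {w: True, o: False, q: False, y: False}
  {o: True, q: False, w: False, y: False}
  {o: False, q: False, w: False, y: False}
  {y: True, q: True, w: True, o: True}


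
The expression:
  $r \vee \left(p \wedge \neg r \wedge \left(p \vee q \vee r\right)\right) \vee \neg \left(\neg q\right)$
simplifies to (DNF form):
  $p \vee q \vee r$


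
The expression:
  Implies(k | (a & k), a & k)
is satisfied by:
  {a: True, k: False}
  {k: False, a: False}
  {k: True, a: True}


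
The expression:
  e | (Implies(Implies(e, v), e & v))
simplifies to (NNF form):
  e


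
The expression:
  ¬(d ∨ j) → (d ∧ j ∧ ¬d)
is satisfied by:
  {d: True, j: True}
  {d: True, j: False}
  {j: True, d: False}


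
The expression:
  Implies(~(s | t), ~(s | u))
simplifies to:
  s | t | ~u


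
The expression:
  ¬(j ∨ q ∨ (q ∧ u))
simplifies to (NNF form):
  ¬j ∧ ¬q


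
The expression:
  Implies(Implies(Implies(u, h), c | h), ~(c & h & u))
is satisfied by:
  {h: False, c: False, u: False}
  {u: True, h: False, c: False}
  {c: True, h: False, u: False}
  {u: True, c: True, h: False}
  {h: True, u: False, c: False}
  {u: True, h: True, c: False}
  {c: True, h: True, u: False}


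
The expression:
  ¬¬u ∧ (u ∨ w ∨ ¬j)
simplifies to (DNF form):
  u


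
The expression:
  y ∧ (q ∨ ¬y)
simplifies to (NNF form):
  q ∧ y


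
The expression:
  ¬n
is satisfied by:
  {n: False}


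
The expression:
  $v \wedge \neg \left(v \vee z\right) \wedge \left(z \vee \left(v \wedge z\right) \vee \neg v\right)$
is never true.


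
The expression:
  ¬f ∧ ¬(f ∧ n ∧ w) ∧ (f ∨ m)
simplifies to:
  m ∧ ¬f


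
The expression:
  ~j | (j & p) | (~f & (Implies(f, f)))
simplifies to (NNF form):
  p | ~f | ~j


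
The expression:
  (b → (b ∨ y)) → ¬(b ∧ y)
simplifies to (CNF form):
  ¬b ∨ ¬y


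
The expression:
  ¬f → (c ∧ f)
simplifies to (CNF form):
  f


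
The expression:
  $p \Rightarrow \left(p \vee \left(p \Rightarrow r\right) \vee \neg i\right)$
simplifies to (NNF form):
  $\text{True}$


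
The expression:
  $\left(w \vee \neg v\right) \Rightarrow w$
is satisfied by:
  {v: True, w: True}
  {v: True, w: False}
  {w: True, v: False}


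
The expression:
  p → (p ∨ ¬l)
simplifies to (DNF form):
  True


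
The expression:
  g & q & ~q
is never true.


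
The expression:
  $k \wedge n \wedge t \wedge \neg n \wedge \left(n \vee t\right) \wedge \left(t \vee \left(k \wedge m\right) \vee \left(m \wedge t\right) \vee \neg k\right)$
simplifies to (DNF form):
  $\text{False}$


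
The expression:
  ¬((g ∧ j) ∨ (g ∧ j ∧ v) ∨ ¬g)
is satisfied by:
  {g: True, j: False}


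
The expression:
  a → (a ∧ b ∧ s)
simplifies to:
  (b ∧ s) ∨ ¬a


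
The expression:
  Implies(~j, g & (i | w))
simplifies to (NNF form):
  j | (g & i) | (g & w)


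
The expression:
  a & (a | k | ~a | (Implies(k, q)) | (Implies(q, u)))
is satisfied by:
  {a: True}


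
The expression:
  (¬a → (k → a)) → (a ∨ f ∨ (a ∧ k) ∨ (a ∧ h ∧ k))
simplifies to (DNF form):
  a ∨ f ∨ k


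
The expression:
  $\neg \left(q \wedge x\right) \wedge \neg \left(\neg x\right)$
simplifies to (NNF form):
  $x \wedge \neg q$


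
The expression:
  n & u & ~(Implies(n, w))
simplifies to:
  n & u & ~w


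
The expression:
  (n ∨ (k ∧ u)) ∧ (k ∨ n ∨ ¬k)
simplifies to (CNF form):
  (k ∨ n) ∧ (n ∨ u)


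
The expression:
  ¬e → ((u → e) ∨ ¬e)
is always true.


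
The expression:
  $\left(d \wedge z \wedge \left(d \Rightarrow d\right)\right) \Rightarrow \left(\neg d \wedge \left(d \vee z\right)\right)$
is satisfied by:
  {z: False, d: False}
  {d: True, z: False}
  {z: True, d: False}


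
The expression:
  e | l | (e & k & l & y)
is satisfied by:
  {l: True, e: True}
  {l: True, e: False}
  {e: True, l: False}


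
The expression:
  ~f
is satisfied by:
  {f: False}


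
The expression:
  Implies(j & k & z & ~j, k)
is always true.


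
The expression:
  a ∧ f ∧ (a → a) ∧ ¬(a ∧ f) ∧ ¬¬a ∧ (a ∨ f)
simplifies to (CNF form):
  False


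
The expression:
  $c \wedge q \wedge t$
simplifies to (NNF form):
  $c \wedge q \wedge t$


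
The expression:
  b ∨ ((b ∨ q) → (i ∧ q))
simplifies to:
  b ∨ i ∨ ¬q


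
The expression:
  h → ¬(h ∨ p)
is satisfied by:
  {h: False}


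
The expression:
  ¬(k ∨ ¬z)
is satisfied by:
  {z: True, k: False}


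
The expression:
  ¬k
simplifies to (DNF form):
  ¬k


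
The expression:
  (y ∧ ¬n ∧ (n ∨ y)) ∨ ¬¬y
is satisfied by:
  {y: True}


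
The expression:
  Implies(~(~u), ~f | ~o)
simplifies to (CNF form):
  ~f | ~o | ~u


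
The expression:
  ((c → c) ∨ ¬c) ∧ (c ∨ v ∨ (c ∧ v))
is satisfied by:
  {c: True, v: True}
  {c: True, v: False}
  {v: True, c: False}


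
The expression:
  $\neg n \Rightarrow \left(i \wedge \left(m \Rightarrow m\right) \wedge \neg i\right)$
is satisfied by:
  {n: True}


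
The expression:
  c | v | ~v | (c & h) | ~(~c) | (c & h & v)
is always true.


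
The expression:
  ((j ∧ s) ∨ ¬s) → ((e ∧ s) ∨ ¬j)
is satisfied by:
  {s: True, e: True, j: False}
  {s: True, e: False, j: False}
  {e: True, s: False, j: False}
  {s: False, e: False, j: False}
  {j: True, s: True, e: True}


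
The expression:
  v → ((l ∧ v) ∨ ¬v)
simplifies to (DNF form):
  l ∨ ¬v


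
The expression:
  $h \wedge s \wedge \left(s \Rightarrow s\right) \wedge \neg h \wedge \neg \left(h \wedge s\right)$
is never true.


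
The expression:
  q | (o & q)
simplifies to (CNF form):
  q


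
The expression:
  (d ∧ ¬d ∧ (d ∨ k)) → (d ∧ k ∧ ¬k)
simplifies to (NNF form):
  True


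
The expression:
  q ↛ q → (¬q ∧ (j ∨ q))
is always true.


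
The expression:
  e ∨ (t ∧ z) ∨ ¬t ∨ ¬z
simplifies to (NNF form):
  True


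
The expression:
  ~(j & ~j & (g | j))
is always true.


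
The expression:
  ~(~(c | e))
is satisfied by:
  {c: True, e: True}
  {c: True, e: False}
  {e: True, c: False}


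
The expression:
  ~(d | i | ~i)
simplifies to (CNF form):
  False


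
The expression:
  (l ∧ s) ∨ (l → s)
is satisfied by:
  {s: True, l: False}
  {l: False, s: False}
  {l: True, s: True}


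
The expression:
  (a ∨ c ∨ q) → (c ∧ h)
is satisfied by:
  {h: True, c: True, q: False, a: False}
  {h: True, c: True, a: True, q: False}
  {h: True, c: True, q: True, a: False}
  {h: True, c: True, a: True, q: True}
  {h: True, q: False, a: False, c: False}
  {h: False, q: False, a: False, c: False}


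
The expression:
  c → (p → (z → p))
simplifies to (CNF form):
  True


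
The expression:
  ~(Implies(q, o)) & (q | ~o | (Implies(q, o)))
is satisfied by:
  {q: True, o: False}


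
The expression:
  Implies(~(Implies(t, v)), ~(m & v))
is always true.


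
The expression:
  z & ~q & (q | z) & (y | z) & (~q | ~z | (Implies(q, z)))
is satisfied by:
  {z: True, q: False}


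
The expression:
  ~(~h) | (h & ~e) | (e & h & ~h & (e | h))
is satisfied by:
  {h: True}


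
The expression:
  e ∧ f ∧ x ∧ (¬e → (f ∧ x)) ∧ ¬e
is never true.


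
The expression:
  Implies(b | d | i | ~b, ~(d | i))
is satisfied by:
  {d: False, i: False}


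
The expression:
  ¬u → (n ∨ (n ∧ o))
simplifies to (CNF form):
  n ∨ u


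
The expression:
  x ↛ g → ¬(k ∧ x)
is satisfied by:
  {g: True, k: False, x: False}
  {k: False, x: False, g: False}
  {x: True, g: True, k: False}
  {x: True, k: False, g: False}
  {g: True, k: True, x: False}
  {k: True, g: False, x: False}
  {x: True, k: True, g: True}


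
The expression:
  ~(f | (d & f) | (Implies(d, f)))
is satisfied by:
  {d: True, f: False}


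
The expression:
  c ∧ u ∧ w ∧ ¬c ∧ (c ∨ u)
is never true.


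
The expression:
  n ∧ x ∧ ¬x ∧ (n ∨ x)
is never true.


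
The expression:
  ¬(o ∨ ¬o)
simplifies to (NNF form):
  False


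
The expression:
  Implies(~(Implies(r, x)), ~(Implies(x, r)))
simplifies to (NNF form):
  x | ~r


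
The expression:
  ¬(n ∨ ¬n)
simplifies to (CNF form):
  False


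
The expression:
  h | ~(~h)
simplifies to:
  h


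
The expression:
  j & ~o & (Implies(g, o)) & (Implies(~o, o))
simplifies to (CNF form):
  False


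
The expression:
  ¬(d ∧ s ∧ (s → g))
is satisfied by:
  {s: False, d: False, g: False}
  {g: True, s: False, d: False}
  {d: True, s: False, g: False}
  {g: True, d: True, s: False}
  {s: True, g: False, d: False}
  {g: True, s: True, d: False}
  {d: True, s: True, g: False}


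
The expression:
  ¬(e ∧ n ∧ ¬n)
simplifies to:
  True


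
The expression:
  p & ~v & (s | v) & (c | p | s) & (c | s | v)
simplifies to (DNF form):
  p & s & ~v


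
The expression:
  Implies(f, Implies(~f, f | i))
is always true.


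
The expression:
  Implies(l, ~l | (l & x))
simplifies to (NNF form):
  x | ~l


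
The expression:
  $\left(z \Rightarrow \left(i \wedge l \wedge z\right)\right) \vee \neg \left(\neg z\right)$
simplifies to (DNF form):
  $\text{True}$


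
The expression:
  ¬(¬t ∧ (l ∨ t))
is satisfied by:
  {t: True, l: False}
  {l: False, t: False}
  {l: True, t: True}


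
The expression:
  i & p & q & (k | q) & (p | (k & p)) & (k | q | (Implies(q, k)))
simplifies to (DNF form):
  i & p & q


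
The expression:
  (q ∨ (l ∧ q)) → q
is always true.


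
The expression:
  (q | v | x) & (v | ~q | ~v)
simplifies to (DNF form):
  q | v | x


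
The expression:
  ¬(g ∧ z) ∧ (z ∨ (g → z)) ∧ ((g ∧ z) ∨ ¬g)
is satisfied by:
  {g: False}


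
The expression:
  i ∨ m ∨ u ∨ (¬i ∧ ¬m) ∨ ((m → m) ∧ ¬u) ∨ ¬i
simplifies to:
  True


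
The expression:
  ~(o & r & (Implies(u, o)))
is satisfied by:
  {o: False, r: False}
  {r: True, o: False}
  {o: True, r: False}


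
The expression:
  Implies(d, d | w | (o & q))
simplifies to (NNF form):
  True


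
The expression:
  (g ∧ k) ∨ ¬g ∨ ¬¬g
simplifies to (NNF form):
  True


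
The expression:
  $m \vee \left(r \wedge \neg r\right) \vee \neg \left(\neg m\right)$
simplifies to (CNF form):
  $m$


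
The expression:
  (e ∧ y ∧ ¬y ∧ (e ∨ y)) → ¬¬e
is always true.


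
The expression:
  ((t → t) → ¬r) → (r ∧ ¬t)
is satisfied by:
  {r: True}


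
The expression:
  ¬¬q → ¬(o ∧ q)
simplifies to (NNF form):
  ¬o ∨ ¬q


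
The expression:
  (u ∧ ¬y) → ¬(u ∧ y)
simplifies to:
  True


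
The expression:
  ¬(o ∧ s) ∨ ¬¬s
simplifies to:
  True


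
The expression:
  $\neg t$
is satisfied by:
  {t: False}


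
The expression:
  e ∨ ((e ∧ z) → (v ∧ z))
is always true.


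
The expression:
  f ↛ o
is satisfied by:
  {f: True, o: False}


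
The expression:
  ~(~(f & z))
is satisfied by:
  {z: True, f: True}


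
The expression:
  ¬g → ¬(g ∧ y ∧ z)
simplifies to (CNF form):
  True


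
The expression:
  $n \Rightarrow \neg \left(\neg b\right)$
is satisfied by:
  {b: True, n: False}
  {n: False, b: False}
  {n: True, b: True}


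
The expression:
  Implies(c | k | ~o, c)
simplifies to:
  c | (o & ~k)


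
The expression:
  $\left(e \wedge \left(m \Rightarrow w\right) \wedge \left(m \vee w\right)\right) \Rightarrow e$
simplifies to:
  $\text{True}$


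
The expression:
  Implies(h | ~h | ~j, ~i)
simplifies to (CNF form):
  ~i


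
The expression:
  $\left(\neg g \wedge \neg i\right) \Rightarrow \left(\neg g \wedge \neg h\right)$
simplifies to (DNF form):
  $g \vee i \vee \neg h$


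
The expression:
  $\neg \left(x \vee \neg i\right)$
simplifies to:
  $i \wedge \neg x$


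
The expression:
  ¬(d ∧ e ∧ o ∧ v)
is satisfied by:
  {v: False, o: False, d: False, e: False}
  {e: True, v: False, o: False, d: False}
  {d: True, v: False, o: False, e: False}
  {e: True, d: True, v: False, o: False}
  {o: True, e: False, v: False, d: False}
  {e: True, o: True, v: False, d: False}
  {d: True, o: True, e: False, v: False}
  {e: True, d: True, o: True, v: False}
  {v: True, d: False, o: False, e: False}
  {e: True, v: True, d: False, o: False}
  {d: True, v: True, e: False, o: False}
  {e: True, d: True, v: True, o: False}
  {o: True, v: True, d: False, e: False}
  {e: True, o: True, v: True, d: False}
  {d: True, o: True, v: True, e: False}


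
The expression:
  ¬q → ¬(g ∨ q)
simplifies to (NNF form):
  q ∨ ¬g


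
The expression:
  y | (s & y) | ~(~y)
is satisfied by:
  {y: True}


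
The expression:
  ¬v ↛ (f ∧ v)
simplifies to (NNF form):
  ¬v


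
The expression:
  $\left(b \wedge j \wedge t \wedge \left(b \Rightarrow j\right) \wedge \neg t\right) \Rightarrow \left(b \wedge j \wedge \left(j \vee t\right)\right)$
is always true.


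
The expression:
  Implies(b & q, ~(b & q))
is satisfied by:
  {q: False, b: False}
  {b: True, q: False}
  {q: True, b: False}


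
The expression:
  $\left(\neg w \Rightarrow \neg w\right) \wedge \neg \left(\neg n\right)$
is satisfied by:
  {n: True}


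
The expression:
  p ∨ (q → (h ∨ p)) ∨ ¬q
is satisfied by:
  {p: True, h: True, q: False}
  {p: True, h: False, q: False}
  {h: True, p: False, q: False}
  {p: False, h: False, q: False}
  {p: True, q: True, h: True}
  {p: True, q: True, h: False}
  {q: True, h: True, p: False}


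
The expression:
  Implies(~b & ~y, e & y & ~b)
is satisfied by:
  {y: True, b: True}
  {y: True, b: False}
  {b: True, y: False}


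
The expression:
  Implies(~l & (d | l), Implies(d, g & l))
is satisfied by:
  {l: True, d: False}
  {d: False, l: False}
  {d: True, l: True}


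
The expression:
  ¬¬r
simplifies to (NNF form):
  r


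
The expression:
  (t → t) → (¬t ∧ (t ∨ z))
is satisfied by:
  {z: True, t: False}


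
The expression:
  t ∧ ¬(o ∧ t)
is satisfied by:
  {t: True, o: False}


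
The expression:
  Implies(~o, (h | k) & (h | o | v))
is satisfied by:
  {o: True, v: True, h: True, k: True}
  {o: True, v: True, h: True, k: False}
  {o: True, h: True, k: True, v: False}
  {o: True, h: True, k: False, v: False}
  {o: True, v: True, k: True, h: False}
  {o: True, v: True, k: False, h: False}
  {o: True, k: True, h: False, v: False}
  {o: True, k: False, h: False, v: False}
  {v: True, h: True, k: True, o: False}
  {v: True, h: True, k: False, o: False}
  {h: True, k: True, o: False, v: False}
  {h: True, o: False, k: False, v: False}
  {v: True, k: True, o: False, h: False}
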